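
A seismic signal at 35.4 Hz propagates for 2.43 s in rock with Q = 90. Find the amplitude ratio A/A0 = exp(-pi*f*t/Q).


pi*f*t/Q = pi*35.4*2.43/90 = 3.002734
A/A0 = exp(-3.002734) = 0.049651

0.049651


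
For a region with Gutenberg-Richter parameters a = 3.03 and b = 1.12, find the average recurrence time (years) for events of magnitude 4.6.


log10(N) = 3.03 - 1.12*4.6 = -2.122
N = 10^-2.122 = 0.007551
T = 1/N = 1/0.007551 = 132.4342 years

132.4342


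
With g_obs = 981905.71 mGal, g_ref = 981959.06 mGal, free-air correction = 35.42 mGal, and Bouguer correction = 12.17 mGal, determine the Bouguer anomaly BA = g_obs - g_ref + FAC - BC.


BA = g_obs - g_ref + FAC - BC
= 981905.71 - 981959.06 + 35.42 - 12.17
= -30.1 mGal

-30.1


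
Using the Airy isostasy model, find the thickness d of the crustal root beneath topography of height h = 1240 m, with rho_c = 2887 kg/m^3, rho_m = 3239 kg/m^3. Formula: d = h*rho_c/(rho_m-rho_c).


rho_m - rho_c = 3239 - 2887 = 352
d = 1240 * 2887 / 352
= 3579880 / 352
= 10170.11 m

10170.11


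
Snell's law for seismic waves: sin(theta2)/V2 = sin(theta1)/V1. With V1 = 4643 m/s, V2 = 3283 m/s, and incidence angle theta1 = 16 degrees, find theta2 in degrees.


sin(theta1) = sin(16 deg) = 0.275637
sin(theta2) = V2/V1 * sin(theta1) = 3283/4643 * 0.275637 = 0.194899
theta2 = arcsin(0.194899) = 11.2388 degrees

11.2388


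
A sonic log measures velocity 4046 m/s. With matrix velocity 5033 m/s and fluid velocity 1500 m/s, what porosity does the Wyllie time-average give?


1/V - 1/Vm = 1/4046 - 1/5033 = 4.847e-05
1/Vf - 1/Vm = 1/1500 - 1/5033 = 0.00046798
phi = 4.847e-05 / 0.00046798 = 0.1036

0.1036


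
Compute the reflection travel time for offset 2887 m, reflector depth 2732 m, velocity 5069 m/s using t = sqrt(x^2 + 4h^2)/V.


x^2 + 4h^2 = 2887^2 + 4*2732^2 = 8334769 + 29855296 = 38190065
sqrt(38190065) = 6179.8111
t = 6179.8111 / 5069 = 1.2191 s

1.2191


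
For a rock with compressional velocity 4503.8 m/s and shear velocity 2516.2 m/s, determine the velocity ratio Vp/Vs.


Vp/Vs = 4503.8 / 2516.2
= 1.7899

1.7899


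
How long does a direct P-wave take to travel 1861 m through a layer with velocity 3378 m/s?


t = x / V
= 1861 / 3378
= 0.5509 s

0.5509


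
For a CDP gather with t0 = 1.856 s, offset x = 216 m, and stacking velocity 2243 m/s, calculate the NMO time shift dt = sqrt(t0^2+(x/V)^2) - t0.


x/Vnmo = 216/2243 = 0.0963
(x/Vnmo)^2 = 0.009274
t0^2 = 3.444736
sqrt(3.444736 + 0.009274) = 1.858497
dt = 1.858497 - 1.856 = 0.002497

0.002497


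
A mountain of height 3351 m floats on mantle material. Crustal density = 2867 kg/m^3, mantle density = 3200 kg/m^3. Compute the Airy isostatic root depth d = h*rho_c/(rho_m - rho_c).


rho_m - rho_c = 3200 - 2867 = 333
d = 3351 * 2867 / 333
= 9607317 / 333
= 28850.8 m

28850.8


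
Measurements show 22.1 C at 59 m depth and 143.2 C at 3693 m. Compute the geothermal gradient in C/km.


dT = 143.2 - 22.1 = 121.1 C
dz = 3693 - 59 = 3634 m
gradient = dT/dz * 1000 = 121.1/3634 * 1000 = 33.3242 C/km

33.3242


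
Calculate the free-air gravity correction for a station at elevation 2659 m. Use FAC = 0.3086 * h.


FAC = 0.3086 * h
= 0.3086 * 2659
= 820.5674 mGal

820.5674


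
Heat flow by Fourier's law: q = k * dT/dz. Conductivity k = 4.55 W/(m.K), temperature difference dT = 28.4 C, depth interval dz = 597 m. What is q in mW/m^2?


q = k * dT / dz * 1000
= 4.55 * 28.4 / 597 * 1000
= 0.216449 * 1000
= 216.4489 mW/m^2

216.4489


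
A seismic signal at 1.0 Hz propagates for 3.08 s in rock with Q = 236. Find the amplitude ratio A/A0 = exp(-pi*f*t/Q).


pi*f*t/Q = pi*1.0*3.08/236 = 0.041
A/A0 = exp(-0.041) = 0.959829

0.959829


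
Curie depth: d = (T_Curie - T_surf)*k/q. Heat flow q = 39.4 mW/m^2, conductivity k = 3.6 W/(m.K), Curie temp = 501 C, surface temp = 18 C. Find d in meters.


T_Curie - T_surf = 501 - 18 = 483 C
Convert q to W/m^2: 39.4 mW/m^2 = 0.0394 W/m^2
d = 483 * 3.6 / 0.0394 = 44131.98 m

44131.98


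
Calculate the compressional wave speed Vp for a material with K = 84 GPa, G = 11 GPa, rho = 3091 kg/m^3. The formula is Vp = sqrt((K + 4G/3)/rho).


First compute the effective modulus:
K + 4G/3 = 84e9 + 4*11e9/3 = 98666666666.67 Pa
Then divide by density:
98666666666.67 / 3091 = 31920629.7854 Pa/(kg/m^3)
Take the square root:
Vp = sqrt(31920629.7854) = 5649.83 m/s

5649.83


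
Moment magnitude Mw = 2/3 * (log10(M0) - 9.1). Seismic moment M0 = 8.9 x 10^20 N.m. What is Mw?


log10(M0) = log10(8.9 x 10^20) = 20.9494
Mw = 2/3 * (20.9494 - 9.1)
= 2/3 * 11.8494
= 7.9

7.9


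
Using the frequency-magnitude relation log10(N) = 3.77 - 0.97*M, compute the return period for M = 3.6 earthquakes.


log10(N) = 3.77 - 0.97*3.6 = 0.278
N = 10^0.278 = 1.896706
T = 1/N = 1/1.896706 = 0.5272 years

0.5272


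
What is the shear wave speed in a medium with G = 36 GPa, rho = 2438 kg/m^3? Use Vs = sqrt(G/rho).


Convert G to Pa: G = 36e9 Pa
Compute G/rho = 36e9 / 2438 = 14766201.8048
Vs = sqrt(14766201.8048) = 3842.68 m/s

3842.68


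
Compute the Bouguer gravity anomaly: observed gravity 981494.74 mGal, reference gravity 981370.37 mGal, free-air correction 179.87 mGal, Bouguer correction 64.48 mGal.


BA = g_obs - g_ref + FAC - BC
= 981494.74 - 981370.37 + 179.87 - 64.48
= 239.76 mGal

239.76


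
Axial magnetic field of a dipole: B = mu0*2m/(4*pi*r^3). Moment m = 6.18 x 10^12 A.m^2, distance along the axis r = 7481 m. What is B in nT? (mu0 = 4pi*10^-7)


m = 6.18 x 10^12 = 6180000000000 A.m^2
2m = 12360000000000 A.m^2
r^3 = 7481^3 = 418676865641
B = (4pi*10^-7) * 12360000000000 / (4*pi * 418676865641) * 1e9
= 15532034.079348 / 5261248661303.07 * 1e9
= 2952.1574 nT

2952.1574


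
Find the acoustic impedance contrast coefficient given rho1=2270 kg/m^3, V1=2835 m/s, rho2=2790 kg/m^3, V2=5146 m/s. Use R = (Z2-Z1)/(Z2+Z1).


Z1 = 2270 * 2835 = 6435450
Z2 = 2790 * 5146 = 14357340
R = (14357340 - 6435450) / (14357340 + 6435450) = 7921890 / 20792790 = 0.381

0.381


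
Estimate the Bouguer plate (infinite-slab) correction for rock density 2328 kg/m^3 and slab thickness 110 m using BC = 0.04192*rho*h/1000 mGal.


BC = 0.04192 * rho * h / 1000
= 0.04192 * 2328 * 110 / 1000
= 10.7349 mGal

10.7349


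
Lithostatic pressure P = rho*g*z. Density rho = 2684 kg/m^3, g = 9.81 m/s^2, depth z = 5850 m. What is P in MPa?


P = rho * g * z / 1e6
= 2684 * 9.81 * 5850 / 1e6
= 154030734.0 / 1e6
= 154.0307 MPa

154.0307


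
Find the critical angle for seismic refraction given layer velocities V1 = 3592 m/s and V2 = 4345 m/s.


V1/V2 = 3592/4345 = 0.826697
theta_c = arcsin(0.826697) = 55.761 degrees

55.761


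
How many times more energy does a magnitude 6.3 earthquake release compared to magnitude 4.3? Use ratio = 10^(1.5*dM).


M2 - M1 = 6.3 - 4.3 = 2.0
1.5 * 2.0 = 3.0
ratio = 10^3.0 = 1000.0

1000.0


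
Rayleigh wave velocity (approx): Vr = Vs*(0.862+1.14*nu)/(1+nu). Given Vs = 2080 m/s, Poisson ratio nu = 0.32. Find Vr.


Numerator factor = 0.862 + 1.14*0.32 = 1.2268
Denominator = 1 + 0.32 = 1.32
Vr = 2080 * 1.2268 / 1.32 = 1933.14 m/s

1933.14


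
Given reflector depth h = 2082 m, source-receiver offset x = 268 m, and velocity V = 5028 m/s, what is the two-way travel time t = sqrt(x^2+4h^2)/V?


x^2 + 4h^2 = 268^2 + 4*2082^2 = 71824 + 17338896 = 17410720
sqrt(17410720) = 4172.6155
t = 4172.6155 / 5028 = 0.8299 s

0.8299


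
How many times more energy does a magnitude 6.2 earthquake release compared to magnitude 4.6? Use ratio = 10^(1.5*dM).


M2 - M1 = 6.2 - 4.6 = 1.6
1.5 * 1.6 = 2.4
ratio = 10^2.4 = 251.19

251.19


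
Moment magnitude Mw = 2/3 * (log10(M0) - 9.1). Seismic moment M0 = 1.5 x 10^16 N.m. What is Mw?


log10(M0) = log10(1.5 x 10^16) = 16.1761
Mw = 2/3 * (16.1761 - 9.1)
= 2/3 * 7.0761
= 4.72

4.72


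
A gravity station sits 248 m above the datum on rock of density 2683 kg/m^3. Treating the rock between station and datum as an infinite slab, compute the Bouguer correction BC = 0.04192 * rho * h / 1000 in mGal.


BC = 0.04192 * rho * h / 1000
= 0.04192 * 2683 * 248 / 1000
= 27.8929 mGal

27.8929


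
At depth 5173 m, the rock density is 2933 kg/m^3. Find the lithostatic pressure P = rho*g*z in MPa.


P = rho * g * z / 1e6
= 2933 * 9.81 * 5173 / 1e6
= 148841332.29 / 1e6
= 148.8413 MPa

148.8413


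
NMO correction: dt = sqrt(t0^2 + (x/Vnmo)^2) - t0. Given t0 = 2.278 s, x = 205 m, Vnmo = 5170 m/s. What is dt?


x/Vnmo = 205/5170 = 0.039652
(x/Vnmo)^2 = 0.001572
t0^2 = 5.189284
sqrt(5.189284 + 0.001572) = 2.278345
dt = 2.278345 - 2.278 = 0.000345

3.450000e-04


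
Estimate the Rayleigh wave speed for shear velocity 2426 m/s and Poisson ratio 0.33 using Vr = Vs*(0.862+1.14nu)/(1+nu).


Numerator factor = 0.862 + 1.14*0.33 = 1.2382
Denominator = 1 + 0.33 = 1.33
Vr = 2426 * 1.2382 / 1.33 = 2258.55 m/s

2258.55


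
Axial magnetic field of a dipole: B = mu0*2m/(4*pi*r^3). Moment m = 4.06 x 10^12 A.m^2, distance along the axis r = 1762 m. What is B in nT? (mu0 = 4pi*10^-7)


m = 4.06 x 10^12 = 4060000000000 A.m^2
2m = 8120000000000 A.m^2
r^3 = 1762^3 = 5470382728
B = (4pi*10^-7) * 8120000000000 / (4*pi * 5470382728) * 1e9
= 10203892.93886 / 68742856762.44 * 1e9
= 148435.6836 nT

148435.6836


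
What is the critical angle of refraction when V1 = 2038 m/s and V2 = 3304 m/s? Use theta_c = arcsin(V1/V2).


V1/V2 = 2038/3304 = 0.616828
theta_c = arcsin(0.616828) = 38.0849 degrees

38.0849


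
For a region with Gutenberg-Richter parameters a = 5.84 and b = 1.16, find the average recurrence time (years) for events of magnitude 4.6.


log10(N) = 5.84 - 1.16*4.6 = 0.504
N = 10^0.504 = 3.191538
T = 1/N = 1/3.191538 = 0.3133 years

0.3133


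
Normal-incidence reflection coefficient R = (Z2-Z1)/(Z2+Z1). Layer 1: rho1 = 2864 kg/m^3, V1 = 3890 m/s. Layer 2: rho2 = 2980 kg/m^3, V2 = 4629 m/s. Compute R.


Z1 = 2864 * 3890 = 11140960
Z2 = 2980 * 4629 = 13794420
R = (13794420 - 11140960) / (13794420 + 11140960) = 2653460 / 24935380 = 0.1064

0.1064


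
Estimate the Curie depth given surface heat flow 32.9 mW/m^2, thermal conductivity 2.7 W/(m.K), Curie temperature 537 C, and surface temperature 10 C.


T_Curie - T_surf = 537 - 10 = 527 C
Convert q to W/m^2: 32.9 mW/m^2 = 0.0329 W/m^2
d = 527 * 2.7 / 0.0329 = 43249.24 m

43249.24


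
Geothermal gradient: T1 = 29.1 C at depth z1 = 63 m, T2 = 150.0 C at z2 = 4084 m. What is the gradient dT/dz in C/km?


dT = 150.0 - 29.1 = 120.9 C
dz = 4084 - 63 = 4021 m
gradient = dT/dz * 1000 = 120.9/4021 * 1000 = 30.0671 C/km

30.0671


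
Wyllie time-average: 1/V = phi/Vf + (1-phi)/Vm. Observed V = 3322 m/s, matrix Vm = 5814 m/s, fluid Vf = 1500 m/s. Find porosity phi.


1/V - 1/Vm = 1/3322 - 1/5814 = 0.00012902
1/Vf - 1/Vm = 1/1500 - 1/5814 = 0.00049467
phi = 0.00012902 / 0.00049467 = 0.2608

0.2608


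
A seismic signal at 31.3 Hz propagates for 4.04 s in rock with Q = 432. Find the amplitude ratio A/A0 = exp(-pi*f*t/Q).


pi*f*t/Q = pi*31.3*4.04/432 = 0.919585
A/A0 = exp(-0.919585) = 0.398685

0.398685


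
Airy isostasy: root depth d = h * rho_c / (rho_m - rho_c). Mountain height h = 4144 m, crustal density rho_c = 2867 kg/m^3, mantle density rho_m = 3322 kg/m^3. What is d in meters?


rho_m - rho_c = 3322 - 2867 = 455
d = 4144 * 2867 / 455
= 11880848 / 455
= 26111.75 m

26111.75


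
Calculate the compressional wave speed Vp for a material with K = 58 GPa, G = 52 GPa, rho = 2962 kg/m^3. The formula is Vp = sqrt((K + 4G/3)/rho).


First compute the effective modulus:
K + 4G/3 = 58e9 + 4*52e9/3 = 127333333333.33 Pa
Then divide by density:
127333333333.33 / 2962 = 42988971.4157 Pa/(kg/m^3)
Take the square root:
Vp = sqrt(42988971.4157) = 6556.6 m/s

6556.6


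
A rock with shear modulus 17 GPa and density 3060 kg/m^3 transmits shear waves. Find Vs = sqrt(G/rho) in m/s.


Convert G to Pa: G = 17e9 Pa
Compute G/rho = 17e9 / 3060 = 5555555.5556
Vs = sqrt(5555555.5556) = 2357.02 m/s

2357.02


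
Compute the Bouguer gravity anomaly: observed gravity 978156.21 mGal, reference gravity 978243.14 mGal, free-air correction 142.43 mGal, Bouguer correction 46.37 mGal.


BA = g_obs - g_ref + FAC - BC
= 978156.21 - 978243.14 + 142.43 - 46.37
= 9.13 mGal

9.13


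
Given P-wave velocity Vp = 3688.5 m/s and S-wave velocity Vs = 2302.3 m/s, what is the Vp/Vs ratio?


Vp/Vs = 3688.5 / 2302.3
= 1.6021

1.6021


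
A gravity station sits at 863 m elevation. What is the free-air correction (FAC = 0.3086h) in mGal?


FAC = 0.3086 * h
= 0.3086 * 863
= 266.3218 mGal

266.3218


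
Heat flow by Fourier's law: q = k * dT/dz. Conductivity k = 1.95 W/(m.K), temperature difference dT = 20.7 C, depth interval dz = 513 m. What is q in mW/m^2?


q = k * dT / dz * 1000
= 1.95 * 20.7 / 513 * 1000
= 0.078684 * 1000
= 78.6842 mW/m^2

78.6842


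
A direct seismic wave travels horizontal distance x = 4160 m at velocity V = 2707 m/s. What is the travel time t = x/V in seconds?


t = x / V
= 4160 / 2707
= 1.5368 s

1.5368


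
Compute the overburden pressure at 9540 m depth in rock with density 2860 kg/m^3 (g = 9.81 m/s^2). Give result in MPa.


P = rho * g * z / 1e6
= 2860 * 9.81 * 9540 / 1e6
= 267659964.0 / 1e6
= 267.66 MPa

267.66


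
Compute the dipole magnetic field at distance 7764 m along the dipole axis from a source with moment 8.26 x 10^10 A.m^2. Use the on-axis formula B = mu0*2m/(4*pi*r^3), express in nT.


m = 8.26 x 10^10 = 82600000000 A.m^2
2m = 165200000000 A.m^2
r^3 = 7764^3 = 468011559744
B = (4pi*10^-7) * 165200000000 / (4*pi * 468011559744) * 1e9
= 207596.442549 / 5881206711547.4 * 1e9
= 35.2983 nT

35.2983


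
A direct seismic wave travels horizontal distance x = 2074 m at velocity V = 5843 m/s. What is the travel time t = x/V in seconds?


t = x / V
= 2074 / 5843
= 0.355 s

0.355


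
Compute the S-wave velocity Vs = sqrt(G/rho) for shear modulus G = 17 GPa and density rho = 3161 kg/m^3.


Convert G to Pa: G = 17e9 Pa
Compute G/rho = 17e9 / 3161 = 5378044.9225
Vs = sqrt(5378044.9225) = 2319.06 m/s

2319.06


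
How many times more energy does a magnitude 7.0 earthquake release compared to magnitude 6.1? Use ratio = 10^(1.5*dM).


M2 - M1 = 7.0 - 6.1 = 0.9
1.5 * 0.9 = 1.35
ratio = 10^1.35 = 22.39

22.39


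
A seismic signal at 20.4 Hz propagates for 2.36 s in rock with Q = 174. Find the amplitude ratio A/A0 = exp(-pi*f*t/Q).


pi*f*t/Q = pi*20.4*2.36/174 = 0.869246
A/A0 = exp(-0.869246) = 0.419267

0.419267


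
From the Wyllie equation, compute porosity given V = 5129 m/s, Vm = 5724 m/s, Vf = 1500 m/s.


1/V - 1/Vm = 1/5129 - 1/5724 = 2.027e-05
1/Vf - 1/Vm = 1/1500 - 1/5724 = 0.00049196
phi = 2.027e-05 / 0.00049196 = 0.0412

0.0412


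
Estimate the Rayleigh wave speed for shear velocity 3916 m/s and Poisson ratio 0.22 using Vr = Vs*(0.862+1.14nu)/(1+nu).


Numerator factor = 0.862 + 1.14*0.22 = 1.1128
Denominator = 1 + 0.22 = 1.22
Vr = 3916 * 1.1128 / 1.22 = 3571.91 m/s

3571.91


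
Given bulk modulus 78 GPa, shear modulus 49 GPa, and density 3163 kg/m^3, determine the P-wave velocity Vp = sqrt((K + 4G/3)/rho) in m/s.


First compute the effective modulus:
K + 4G/3 = 78e9 + 4*49e9/3 = 143333333333.33 Pa
Then divide by density:
143333333333.33 / 3163 = 45315628.6226 Pa/(kg/m^3)
Take the square root:
Vp = sqrt(45315628.6226) = 6731.69 m/s

6731.69


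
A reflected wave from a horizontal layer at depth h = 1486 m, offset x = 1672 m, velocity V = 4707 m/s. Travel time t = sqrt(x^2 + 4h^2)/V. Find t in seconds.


x^2 + 4h^2 = 1672^2 + 4*1486^2 = 2795584 + 8832784 = 11628368
sqrt(11628368) = 3410.0393
t = 3410.0393 / 4707 = 0.7245 s

0.7245


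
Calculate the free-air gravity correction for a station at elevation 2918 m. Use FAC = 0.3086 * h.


FAC = 0.3086 * h
= 0.3086 * 2918
= 900.4948 mGal

900.4948


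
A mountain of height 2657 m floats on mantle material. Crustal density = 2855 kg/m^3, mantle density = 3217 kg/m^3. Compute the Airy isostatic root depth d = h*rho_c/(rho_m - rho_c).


rho_m - rho_c = 3217 - 2855 = 362
d = 2657 * 2855 / 362
= 7585735 / 362
= 20955.07 m

20955.07


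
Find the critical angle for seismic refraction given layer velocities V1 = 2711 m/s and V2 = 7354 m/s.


V1/V2 = 2711/7354 = 0.368643
theta_c = arcsin(0.368643) = 21.6319 degrees

21.6319


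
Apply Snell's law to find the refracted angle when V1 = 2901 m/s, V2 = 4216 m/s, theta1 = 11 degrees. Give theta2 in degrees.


sin(theta1) = sin(11 deg) = 0.190809
sin(theta2) = V2/V1 * sin(theta1) = 4216/2901 * 0.190809 = 0.277301
theta2 = arcsin(0.277301) = 16.0992 degrees

16.0992


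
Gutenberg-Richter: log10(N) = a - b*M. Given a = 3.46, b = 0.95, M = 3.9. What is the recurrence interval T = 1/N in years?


log10(N) = 3.46 - 0.95*3.9 = -0.245
N = 10^-0.245 = 0.568853
T = 1/N = 1/0.568853 = 1.7579 years

1.7579


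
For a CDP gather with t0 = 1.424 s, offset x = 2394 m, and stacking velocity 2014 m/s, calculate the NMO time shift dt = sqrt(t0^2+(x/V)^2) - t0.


x/Vnmo = 2394/2014 = 1.188679
(x/Vnmo)^2 = 1.412958
t0^2 = 2.027776
sqrt(2.027776 + 1.412958) = 1.854922
dt = 1.854922 - 1.424 = 0.430922

0.430922


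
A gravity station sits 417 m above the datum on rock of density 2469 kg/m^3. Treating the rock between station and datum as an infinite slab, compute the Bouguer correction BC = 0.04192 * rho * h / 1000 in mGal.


BC = 0.04192 * rho * h / 1000
= 0.04192 * 2469 * 417 / 1000
= 43.1597 mGal

43.1597


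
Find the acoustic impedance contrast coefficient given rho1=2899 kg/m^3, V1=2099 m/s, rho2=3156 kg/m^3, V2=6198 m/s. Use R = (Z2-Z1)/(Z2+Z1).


Z1 = 2899 * 2099 = 6085001
Z2 = 3156 * 6198 = 19560888
R = (19560888 - 6085001) / (19560888 + 6085001) = 13475887 / 25645889 = 0.5255

0.5255


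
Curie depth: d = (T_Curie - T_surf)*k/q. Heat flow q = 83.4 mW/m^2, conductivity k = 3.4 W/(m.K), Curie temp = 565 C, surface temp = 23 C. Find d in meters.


T_Curie - T_surf = 565 - 23 = 542 C
Convert q to W/m^2: 83.4 mW/m^2 = 0.0834 W/m^2
d = 542 * 3.4 / 0.0834 = 22095.92 m

22095.92


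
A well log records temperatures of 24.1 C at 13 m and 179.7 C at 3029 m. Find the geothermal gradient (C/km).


dT = 179.7 - 24.1 = 155.6 C
dz = 3029 - 13 = 3016 m
gradient = dT/dz * 1000 = 155.6/3016 * 1000 = 51.5915 C/km

51.5915


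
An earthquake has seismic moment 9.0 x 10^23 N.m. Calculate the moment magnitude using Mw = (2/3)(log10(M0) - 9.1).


log10(M0) = log10(9.0 x 10^23) = 23.9542
Mw = 2/3 * (23.9542 - 9.1)
= 2/3 * 14.8542
= 9.9

9.9


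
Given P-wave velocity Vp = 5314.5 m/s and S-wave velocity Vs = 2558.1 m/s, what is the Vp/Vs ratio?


Vp/Vs = 5314.5 / 2558.1
= 2.0775

2.0775


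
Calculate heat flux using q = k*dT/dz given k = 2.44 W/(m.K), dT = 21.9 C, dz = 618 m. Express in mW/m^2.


q = k * dT / dz * 1000
= 2.44 * 21.9 / 618 * 1000
= 0.086466 * 1000
= 86.466 mW/m^2

86.466


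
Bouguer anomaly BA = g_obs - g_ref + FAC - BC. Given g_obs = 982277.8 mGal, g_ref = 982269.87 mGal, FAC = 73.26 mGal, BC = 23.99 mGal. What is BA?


BA = g_obs - g_ref + FAC - BC
= 982277.8 - 982269.87 + 73.26 - 23.99
= 57.2 mGal

57.2


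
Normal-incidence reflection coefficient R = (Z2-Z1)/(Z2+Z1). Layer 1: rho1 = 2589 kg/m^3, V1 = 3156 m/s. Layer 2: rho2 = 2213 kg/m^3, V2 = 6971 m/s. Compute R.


Z1 = 2589 * 3156 = 8170884
Z2 = 2213 * 6971 = 15426823
R = (15426823 - 8170884) / (15426823 + 8170884) = 7255939 / 23597707 = 0.3075

0.3075


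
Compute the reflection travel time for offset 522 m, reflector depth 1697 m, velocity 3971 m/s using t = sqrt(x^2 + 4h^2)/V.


x^2 + 4h^2 = 522^2 + 4*1697^2 = 272484 + 11519236 = 11791720
sqrt(11791720) = 3433.9074
t = 3433.9074 / 3971 = 0.8647 s

0.8647


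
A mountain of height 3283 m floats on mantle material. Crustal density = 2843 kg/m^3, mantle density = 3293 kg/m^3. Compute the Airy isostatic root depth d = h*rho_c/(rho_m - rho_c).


rho_m - rho_c = 3293 - 2843 = 450
d = 3283 * 2843 / 450
= 9333569 / 450
= 20741.26 m

20741.26


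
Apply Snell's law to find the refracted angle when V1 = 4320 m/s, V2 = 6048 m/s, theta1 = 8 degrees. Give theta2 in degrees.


sin(theta1) = sin(8 deg) = 0.139173
sin(theta2) = V2/V1 * sin(theta1) = 6048/4320 * 0.139173 = 0.194842
theta2 = arcsin(0.194842) = 11.2355 degrees

11.2355


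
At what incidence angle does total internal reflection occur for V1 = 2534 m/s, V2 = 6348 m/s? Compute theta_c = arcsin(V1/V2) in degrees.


V1/V2 = 2534/6348 = 0.399181
theta_c = arcsin(0.399181) = 23.527 degrees

23.527


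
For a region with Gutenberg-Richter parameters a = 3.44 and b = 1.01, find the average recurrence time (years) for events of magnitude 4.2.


log10(N) = 3.44 - 1.01*4.2 = -0.802
N = 10^-0.802 = 0.157761
T = 1/N = 1/0.157761 = 6.3387 years

6.3387


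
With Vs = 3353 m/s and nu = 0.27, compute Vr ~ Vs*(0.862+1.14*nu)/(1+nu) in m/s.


Numerator factor = 0.862 + 1.14*0.27 = 1.1698
Denominator = 1 + 0.27 = 1.27
Vr = 3353 * 1.1698 / 1.27 = 3088.46 m/s

3088.46


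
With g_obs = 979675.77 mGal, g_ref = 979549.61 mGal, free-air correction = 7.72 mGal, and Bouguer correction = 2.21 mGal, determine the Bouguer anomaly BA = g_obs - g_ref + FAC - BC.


BA = g_obs - g_ref + FAC - BC
= 979675.77 - 979549.61 + 7.72 - 2.21
= 131.67 mGal

131.67


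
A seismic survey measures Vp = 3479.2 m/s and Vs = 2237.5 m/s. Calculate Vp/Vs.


Vp/Vs = 3479.2 / 2237.5
= 1.5549

1.5549


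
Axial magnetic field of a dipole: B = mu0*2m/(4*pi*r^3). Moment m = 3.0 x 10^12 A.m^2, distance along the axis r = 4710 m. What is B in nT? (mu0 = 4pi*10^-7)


m = 3.0 x 10^12 = 3000000000000 A.m^2
2m = 6000000000000 A.m^2
r^3 = 4710^3 = 104487111000
B = (4pi*10^-7) * 6000000000000 / (4*pi * 104487111000) * 1e9
= 7539822.368616 / 1313023761249.69 * 1e9
= 5742.3351 nT

5742.3351


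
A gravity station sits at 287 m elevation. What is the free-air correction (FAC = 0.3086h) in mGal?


FAC = 0.3086 * h
= 0.3086 * 287
= 88.5682 mGal

88.5682


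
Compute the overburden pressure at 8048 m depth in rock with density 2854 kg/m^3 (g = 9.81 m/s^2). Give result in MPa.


P = rho * g * z / 1e6
= 2854 * 9.81 * 8048 / 1e6
= 225325811.52 / 1e6
= 225.3258 MPa

225.3258


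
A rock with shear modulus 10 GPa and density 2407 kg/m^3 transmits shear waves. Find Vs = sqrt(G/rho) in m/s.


Convert G to Pa: G = 10e9 Pa
Compute G/rho = 10e9 / 2407 = 4154549.2314
Vs = sqrt(4154549.2314) = 2038.27 m/s

2038.27


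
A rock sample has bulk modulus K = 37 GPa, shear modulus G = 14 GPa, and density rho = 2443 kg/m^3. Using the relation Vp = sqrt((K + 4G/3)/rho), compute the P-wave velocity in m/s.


First compute the effective modulus:
K + 4G/3 = 37e9 + 4*14e9/3 = 55666666666.67 Pa
Then divide by density:
55666666666.67 / 2443 = 22786191.8406 Pa/(kg/m^3)
Take the square root:
Vp = sqrt(22786191.8406) = 4773.49 m/s

4773.49


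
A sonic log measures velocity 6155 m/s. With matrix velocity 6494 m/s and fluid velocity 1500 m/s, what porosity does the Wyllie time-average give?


1/V - 1/Vm = 1/6155 - 1/6494 = 8.48e-06
1/Vf - 1/Vm = 1/1500 - 1/6494 = 0.00051268
phi = 8.48e-06 / 0.00051268 = 0.0165

0.0165


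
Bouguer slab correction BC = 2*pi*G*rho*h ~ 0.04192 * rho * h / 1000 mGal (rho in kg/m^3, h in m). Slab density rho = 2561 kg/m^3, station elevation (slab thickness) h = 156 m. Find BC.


BC = 0.04192 * rho * h / 1000
= 0.04192 * 2561 * 156 / 1000
= 16.7477 mGal

16.7477


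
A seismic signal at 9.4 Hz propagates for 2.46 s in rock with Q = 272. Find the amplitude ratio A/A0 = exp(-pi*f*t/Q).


pi*f*t/Q = pi*9.4*2.46/272 = 0.267082
A/A0 = exp(-0.267082) = 0.765611

0.765611


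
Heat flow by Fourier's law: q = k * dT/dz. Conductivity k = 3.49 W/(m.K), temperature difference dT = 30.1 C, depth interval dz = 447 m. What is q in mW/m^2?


q = k * dT / dz * 1000
= 3.49 * 30.1 / 447 * 1000
= 0.235009 * 1000
= 235.0089 mW/m^2

235.0089


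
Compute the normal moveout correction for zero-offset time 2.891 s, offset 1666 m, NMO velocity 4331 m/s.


x/Vnmo = 1666/4331 = 0.384669
(x/Vnmo)^2 = 0.14797
t0^2 = 8.357881
sqrt(8.357881 + 0.14797) = 2.916479
dt = 2.916479 - 2.891 = 0.025479

0.025479


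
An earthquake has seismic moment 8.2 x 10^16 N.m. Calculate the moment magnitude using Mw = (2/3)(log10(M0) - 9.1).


log10(M0) = log10(8.2 x 10^16) = 16.9138
Mw = 2/3 * (16.9138 - 9.1)
= 2/3 * 7.8138
= 5.21

5.21


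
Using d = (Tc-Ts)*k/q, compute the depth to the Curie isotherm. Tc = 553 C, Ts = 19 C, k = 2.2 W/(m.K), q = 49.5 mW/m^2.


T_Curie - T_surf = 553 - 19 = 534 C
Convert q to W/m^2: 49.5 mW/m^2 = 0.0495 W/m^2
d = 534 * 2.2 / 0.0495 = 23733.33 m

23733.33


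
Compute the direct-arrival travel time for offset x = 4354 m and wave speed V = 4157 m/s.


t = x / V
= 4354 / 4157
= 1.0474 s

1.0474


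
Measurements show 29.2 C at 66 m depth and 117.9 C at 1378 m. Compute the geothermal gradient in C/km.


dT = 117.9 - 29.2 = 88.7 C
dz = 1378 - 66 = 1312 m
gradient = dT/dz * 1000 = 88.7/1312 * 1000 = 67.6067 C/km

67.6067


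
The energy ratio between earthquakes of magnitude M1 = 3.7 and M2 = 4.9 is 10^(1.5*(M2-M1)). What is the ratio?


M2 - M1 = 4.9 - 3.7 = 1.2
1.5 * 1.2 = 1.8
ratio = 10^1.8 = 63.1

63.1


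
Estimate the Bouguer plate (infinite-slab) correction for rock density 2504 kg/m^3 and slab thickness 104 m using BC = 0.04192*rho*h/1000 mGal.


BC = 0.04192 * rho * h / 1000
= 0.04192 * 2504 * 104 / 1000
= 10.9166 mGal

10.9166


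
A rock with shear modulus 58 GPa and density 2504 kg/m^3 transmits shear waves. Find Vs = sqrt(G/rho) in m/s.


Convert G to Pa: G = 58e9 Pa
Compute G/rho = 58e9 / 2504 = 23162939.2971
Vs = sqrt(23162939.2971) = 4812.79 m/s

4812.79


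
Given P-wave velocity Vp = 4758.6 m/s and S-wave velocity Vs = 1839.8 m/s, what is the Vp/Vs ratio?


Vp/Vs = 4758.6 / 1839.8
= 2.5865

2.5865


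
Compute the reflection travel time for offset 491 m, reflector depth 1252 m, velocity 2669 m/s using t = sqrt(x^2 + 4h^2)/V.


x^2 + 4h^2 = 491^2 + 4*1252^2 = 241081 + 6270016 = 6511097
sqrt(6511097) = 2551.6851
t = 2551.6851 / 2669 = 0.956 s

0.956


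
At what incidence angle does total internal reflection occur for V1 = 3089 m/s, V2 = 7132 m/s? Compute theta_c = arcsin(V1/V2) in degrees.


V1/V2 = 3089/7132 = 0.433118
theta_c = arcsin(0.433118) = 25.6656 degrees

25.6656


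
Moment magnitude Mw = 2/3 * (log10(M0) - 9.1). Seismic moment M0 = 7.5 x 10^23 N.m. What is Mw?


log10(M0) = log10(7.5 x 10^23) = 23.8751
Mw = 2/3 * (23.8751 - 9.1)
= 2/3 * 14.7751
= 9.85

9.85


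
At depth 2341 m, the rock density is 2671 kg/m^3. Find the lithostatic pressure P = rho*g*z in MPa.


P = rho * g * z / 1e6
= 2671 * 9.81 * 2341 / 1e6
= 61340075.91 / 1e6
= 61.3401 MPa

61.3401


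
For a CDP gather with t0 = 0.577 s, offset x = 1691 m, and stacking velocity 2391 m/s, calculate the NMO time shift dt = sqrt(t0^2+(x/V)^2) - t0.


x/Vnmo = 1691/2391 = 0.707235
(x/Vnmo)^2 = 0.500182
t0^2 = 0.332929
sqrt(0.332929 + 0.500182) = 0.912749
dt = 0.912749 - 0.577 = 0.335749

0.335749


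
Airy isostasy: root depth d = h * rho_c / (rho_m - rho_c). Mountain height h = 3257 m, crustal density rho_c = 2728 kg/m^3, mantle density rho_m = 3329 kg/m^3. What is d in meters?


rho_m - rho_c = 3329 - 2728 = 601
d = 3257 * 2728 / 601
= 8885096 / 601
= 14783.85 m

14783.85


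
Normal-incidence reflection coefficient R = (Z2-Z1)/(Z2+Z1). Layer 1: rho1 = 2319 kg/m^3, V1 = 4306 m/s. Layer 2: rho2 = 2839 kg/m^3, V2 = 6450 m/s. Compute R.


Z1 = 2319 * 4306 = 9985614
Z2 = 2839 * 6450 = 18311550
R = (18311550 - 9985614) / (18311550 + 9985614) = 8325936 / 28297164 = 0.2942

0.2942


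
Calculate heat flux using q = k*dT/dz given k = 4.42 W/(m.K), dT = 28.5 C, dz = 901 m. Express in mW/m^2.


q = k * dT / dz * 1000
= 4.42 * 28.5 / 901 * 1000
= 0.139811 * 1000
= 139.8113 mW/m^2

139.8113


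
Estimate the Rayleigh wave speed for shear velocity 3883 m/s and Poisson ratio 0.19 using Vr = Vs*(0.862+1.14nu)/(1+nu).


Numerator factor = 0.862 + 1.14*0.19 = 1.0786
Denominator = 1 + 0.19 = 1.19
Vr = 3883 * 1.0786 / 1.19 = 3519.5 m/s

3519.5


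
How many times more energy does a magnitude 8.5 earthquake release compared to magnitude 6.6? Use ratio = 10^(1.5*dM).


M2 - M1 = 8.5 - 6.6 = 1.9
1.5 * 1.9 = 2.85
ratio = 10^2.85 = 707.95

707.95


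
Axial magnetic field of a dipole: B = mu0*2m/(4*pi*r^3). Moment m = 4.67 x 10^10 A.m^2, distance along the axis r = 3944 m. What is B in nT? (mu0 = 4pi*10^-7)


m = 4.67 x 10^10 = 46700000000 A.m^2
2m = 93400000000 A.m^2
r^3 = 3944^3 = 61349456384
B = (4pi*10^-7) * 93400000000 / (4*pi * 61349456384) * 1e9
= 117369.901538 / 770940005910.81 * 1e9
= 152.2426 nT

152.2426


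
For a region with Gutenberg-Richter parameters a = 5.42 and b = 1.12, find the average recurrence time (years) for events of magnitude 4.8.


log10(N) = 5.42 - 1.12*4.8 = 0.044
N = 10^0.044 = 1.106624
T = 1/N = 1/1.106624 = 0.9036 years

0.9036


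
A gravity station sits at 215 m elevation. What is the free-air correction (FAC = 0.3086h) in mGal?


FAC = 0.3086 * h
= 0.3086 * 215
= 66.349 mGal

66.349


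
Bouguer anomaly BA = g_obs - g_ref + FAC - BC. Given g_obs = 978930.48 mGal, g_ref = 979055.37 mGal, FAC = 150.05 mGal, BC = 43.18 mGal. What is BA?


BA = g_obs - g_ref + FAC - BC
= 978930.48 - 979055.37 + 150.05 - 43.18
= -18.02 mGal

-18.02


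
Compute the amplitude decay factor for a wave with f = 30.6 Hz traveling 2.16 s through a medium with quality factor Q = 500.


pi*f*t/Q = pi*30.6*2.16/500 = 0.415293
A/A0 = exp(-0.415293) = 0.660147

0.660147


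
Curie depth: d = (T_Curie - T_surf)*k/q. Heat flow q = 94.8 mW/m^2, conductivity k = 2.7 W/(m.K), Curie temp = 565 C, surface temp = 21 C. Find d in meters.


T_Curie - T_surf = 565 - 21 = 544 C
Convert q to W/m^2: 94.8 mW/m^2 = 0.0948 W/m^2
d = 544 * 2.7 / 0.0948 = 15493.67 m

15493.67


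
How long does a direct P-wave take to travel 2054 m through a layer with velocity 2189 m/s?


t = x / V
= 2054 / 2189
= 0.9383 s

0.9383


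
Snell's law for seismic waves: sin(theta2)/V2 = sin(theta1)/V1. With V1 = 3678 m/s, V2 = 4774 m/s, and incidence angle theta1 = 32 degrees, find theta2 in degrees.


sin(theta1) = sin(32 deg) = 0.529919
sin(theta2) = V2/V1 * sin(theta1) = 4774/3678 * 0.529919 = 0.687829
theta2 = arcsin(0.687829) = 43.4585 degrees

43.4585


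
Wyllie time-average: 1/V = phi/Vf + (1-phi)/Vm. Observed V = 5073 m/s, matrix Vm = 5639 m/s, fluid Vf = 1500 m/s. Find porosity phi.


1/V - 1/Vm = 1/5073 - 1/5639 = 1.979e-05
1/Vf - 1/Vm = 1/1500 - 1/5639 = 0.00048933
phi = 1.979e-05 / 0.00048933 = 0.0404

0.0404


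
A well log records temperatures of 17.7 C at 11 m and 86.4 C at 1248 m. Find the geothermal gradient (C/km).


dT = 86.4 - 17.7 = 68.7 C
dz = 1248 - 11 = 1237 m
gradient = dT/dz * 1000 = 68.7/1237 * 1000 = 55.5376 C/km

55.5376


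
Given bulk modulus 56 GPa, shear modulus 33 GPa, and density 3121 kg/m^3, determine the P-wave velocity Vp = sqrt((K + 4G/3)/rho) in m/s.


First compute the effective modulus:
K + 4G/3 = 56e9 + 4*33e9/3 = 100000000000.0 Pa
Then divide by density:
100000000000.0 / 3121 = 32041012.496 Pa/(kg/m^3)
Take the square root:
Vp = sqrt(32041012.496) = 5660.48 m/s

5660.48


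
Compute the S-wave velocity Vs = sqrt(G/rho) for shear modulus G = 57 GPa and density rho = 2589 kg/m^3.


Convert G to Pa: G = 57e9 Pa
Compute G/rho = 57e9 / 2589 = 22016222.4797
Vs = sqrt(22016222.4797) = 4692.14 m/s

4692.14


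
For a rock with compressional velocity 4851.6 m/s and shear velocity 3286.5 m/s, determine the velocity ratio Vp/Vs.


Vp/Vs = 4851.6 / 3286.5
= 1.4762

1.4762


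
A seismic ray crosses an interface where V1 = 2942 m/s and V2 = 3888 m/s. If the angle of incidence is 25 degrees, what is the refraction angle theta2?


sin(theta1) = sin(25 deg) = 0.422618
sin(theta2) = V2/V1 * sin(theta1) = 3888/2942 * 0.422618 = 0.558511
theta2 = arcsin(0.558511) = 33.9529 degrees

33.9529


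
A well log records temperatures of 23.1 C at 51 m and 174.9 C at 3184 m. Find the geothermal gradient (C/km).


dT = 174.9 - 23.1 = 151.8 C
dz = 3184 - 51 = 3133 m
gradient = dT/dz * 1000 = 151.8/3133 * 1000 = 48.452 C/km

48.452


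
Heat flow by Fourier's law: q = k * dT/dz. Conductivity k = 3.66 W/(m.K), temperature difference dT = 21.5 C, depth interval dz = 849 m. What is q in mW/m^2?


q = k * dT / dz * 1000
= 3.66 * 21.5 / 849 * 1000
= 0.092686 * 1000
= 92.6855 mW/m^2

92.6855


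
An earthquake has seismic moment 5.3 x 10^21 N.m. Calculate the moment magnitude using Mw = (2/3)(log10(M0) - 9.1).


log10(M0) = log10(5.3 x 10^21) = 21.7243
Mw = 2/3 * (21.7243 - 9.1)
= 2/3 * 12.6243
= 8.42

8.42


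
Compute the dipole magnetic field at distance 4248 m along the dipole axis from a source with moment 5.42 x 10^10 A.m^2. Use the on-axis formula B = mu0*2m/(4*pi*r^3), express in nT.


m = 5.42 x 10^10 = 54200000000 A.m^2
2m = 108400000000 A.m^2
r^3 = 4248^3 = 76657300992
B = (4pi*10^-7) * 108400000000 / (4*pi * 76657300992) * 1e9
= 136219.45746 / 963304054561.96 * 1e9
= 141.4086 nT

141.4086


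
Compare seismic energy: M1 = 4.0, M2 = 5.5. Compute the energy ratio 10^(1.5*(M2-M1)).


M2 - M1 = 5.5 - 4.0 = 1.5
1.5 * 1.5 = 2.25
ratio = 10^2.25 = 177.83

177.83


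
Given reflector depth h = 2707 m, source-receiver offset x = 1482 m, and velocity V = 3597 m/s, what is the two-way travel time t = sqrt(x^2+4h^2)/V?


x^2 + 4h^2 = 1482^2 + 4*2707^2 = 2196324 + 29311396 = 31507720
sqrt(31507720) = 5613.1738
t = 5613.1738 / 3597 = 1.5605 s

1.5605


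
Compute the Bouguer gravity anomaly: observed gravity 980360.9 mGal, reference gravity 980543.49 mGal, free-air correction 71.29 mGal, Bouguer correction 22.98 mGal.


BA = g_obs - g_ref + FAC - BC
= 980360.9 - 980543.49 + 71.29 - 22.98
= -134.28 mGal

-134.28


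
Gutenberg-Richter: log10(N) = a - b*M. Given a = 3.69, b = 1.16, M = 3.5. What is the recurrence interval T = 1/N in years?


log10(N) = 3.69 - 1.16*3.5 = -0.37
N = 10^-0.37 = 0.42658
T = 1/N = 1/0.42658 = 2.3442 years

2.3442


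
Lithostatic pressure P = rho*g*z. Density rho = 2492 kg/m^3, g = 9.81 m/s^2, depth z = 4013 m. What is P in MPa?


P = rho * g * z / 1e6
= 2492 * 9.81 * 4013 / 1e6
= 98103884.76 / 1e6
= 98.1039 MPa

98.1039


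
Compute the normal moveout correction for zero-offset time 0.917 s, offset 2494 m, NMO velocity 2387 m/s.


x/Vnmo = 2494/2387 = 1.044826
(x/Vnmo)^2 = 1.091662
t0^2 = 0.840889
sqrt(0.840889 + 1.091662) = 1.390162
dt = 1.390162 - 0.917 = 0.473162

0.473162


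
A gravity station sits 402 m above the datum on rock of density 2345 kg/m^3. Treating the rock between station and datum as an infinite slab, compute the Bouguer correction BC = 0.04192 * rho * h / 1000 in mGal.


BC = 0.04192 * rho * h / 1000
= 0.04192 * 2345 * 402 / 1000
= 39.5176 mGal

39.5176


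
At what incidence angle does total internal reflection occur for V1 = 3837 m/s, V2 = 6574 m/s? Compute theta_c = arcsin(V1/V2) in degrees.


V1/V2 = 3837/6574 = 0.583663
theta_c = arcsin(0.583663) = 35.7086 degrees

35.7086


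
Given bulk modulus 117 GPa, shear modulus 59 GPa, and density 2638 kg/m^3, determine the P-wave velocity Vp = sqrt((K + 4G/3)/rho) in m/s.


First compute the effective modulus:
K + 4G/3 = 117e9 + 4*59e9/3 = 195666666666.67 Pa
Then divide by density:
195666666666.67 / 2638 = 74172352.7925 Pa/(kg/m^3)
Take the square root:
Vp = sqrt(74172352.7925) = 8612.34 m/s

8612.34


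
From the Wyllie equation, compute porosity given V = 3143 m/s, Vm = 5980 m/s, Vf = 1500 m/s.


1/V - 1/Vm = 1/3143 - 1/5980 = 0.00015094
1/Vf - 1/Vm = 1/1500 - 1/5980 = 0.00049944
phi = 0.00015094 / 0.00049944 = 0.3022

0.3022


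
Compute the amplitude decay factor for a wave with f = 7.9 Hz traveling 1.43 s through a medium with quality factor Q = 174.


pi*f*t/Q = pi*7.9*1.43/174 = 0.203969
A/A0 = exp(-0.203969) = 0.815488

0.815488


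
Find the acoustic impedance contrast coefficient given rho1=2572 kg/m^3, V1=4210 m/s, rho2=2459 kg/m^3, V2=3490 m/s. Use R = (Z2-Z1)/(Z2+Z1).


Z1 = 2572 * 4210 = 10828120
Z2 = 2459 * 3490 = 8581910
R = (8581910 - 10828120) / (8581910 + 10828120) = -2246210 / 19410030 = -0.1157

-0.1157


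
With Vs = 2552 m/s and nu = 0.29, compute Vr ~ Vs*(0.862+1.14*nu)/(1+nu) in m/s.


Numerator factor = 0.862 + 1.14*0.29 = 1.1926
Denominator = 1 + 0.29 = 1.29
Vr = 2552 * 1.1926 / 1.29 = 2359.31 m/s

2359.31


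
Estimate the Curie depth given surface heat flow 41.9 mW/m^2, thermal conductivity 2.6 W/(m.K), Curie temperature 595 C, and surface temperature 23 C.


T_Curie - T_surf = 595 - 23 = 572 C
Convert q to W/m^2: 41.9 mW/m^2 = 0.0419 W/m^2
d = 572 * 2.6 / 0.0419 = 35494.03 m

35494.03


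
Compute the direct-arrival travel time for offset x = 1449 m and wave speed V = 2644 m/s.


t = x / V
= 1449 / 2644
= 0.548 s

0.548


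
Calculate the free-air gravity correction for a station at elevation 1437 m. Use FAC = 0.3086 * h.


FAC = 0.3086 * h
= 0.3086 * 1437
= 443.4582 mGal

443.4582


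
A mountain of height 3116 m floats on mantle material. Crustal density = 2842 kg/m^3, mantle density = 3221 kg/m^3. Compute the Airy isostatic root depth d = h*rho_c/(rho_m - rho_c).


rho_m - rho_c = 3221 - 2842 = 379
d = 3116 * 2842 / 379
= 8855672 / 379
= 23365.89 m

23365.89


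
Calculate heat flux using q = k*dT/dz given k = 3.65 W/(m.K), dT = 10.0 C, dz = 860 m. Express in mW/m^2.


q = k * dT / dz * 1000
= 3.65 * 10.0 / 860 * 1000
= 0.042442 * 1000
= 42.4419 mW/m^2

42.4419


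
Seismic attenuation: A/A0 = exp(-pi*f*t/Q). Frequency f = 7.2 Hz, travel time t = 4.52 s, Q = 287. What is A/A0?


pi*f*t/Q = pi*7.2*4.52/287 = 0.356237
A/A0 = exp(-0.356237) = 0.700307

0.700307


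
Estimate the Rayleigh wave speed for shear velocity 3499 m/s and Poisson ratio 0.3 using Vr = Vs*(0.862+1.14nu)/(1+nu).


Numerator factor = 0.862 + 1.14*0.3 = 1.204
Denominator = 1 + 0.3 = 1.3
Vr = 3499 * 1.204 / 1.3 = 3240.61 m/s

3240.61


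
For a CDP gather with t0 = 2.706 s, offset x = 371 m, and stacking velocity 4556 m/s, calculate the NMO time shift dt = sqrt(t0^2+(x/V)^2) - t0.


x/Vnmo = 371/4556 = 0.081431
(x/Vnmo)^2 = 0.006631
t0^2 = 7.322436
sqrt(7.322436 + 0.006631) = 2.707225
dt = 2.707225 - 2.706 = 0.001225

0.001225


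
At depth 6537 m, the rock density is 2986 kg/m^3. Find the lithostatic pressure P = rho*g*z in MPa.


P = rho * g * z / 1e6
= 2986 * 9.81 * 6537 / 1e6
= 191486118.42 / 1e6
= 191.4861 MPa

191.4861


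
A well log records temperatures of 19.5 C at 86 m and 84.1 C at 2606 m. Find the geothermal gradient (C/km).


dT = 84.1 - 19.5 = 64.6 C
dz = 2606 - 86 = 2520 m
gradient = dT/dz * 1000 = 64.6/2520 * 1000 = 25.6349 C/km

25.6349


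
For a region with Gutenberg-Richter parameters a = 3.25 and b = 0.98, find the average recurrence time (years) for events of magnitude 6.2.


log10(N) = 3.25 - 0.98*6.2 = -2.826
N = 10^-2.826 = 0.001493
T = 1/N = 1/0.001493 = 669.8846 years

669.8846


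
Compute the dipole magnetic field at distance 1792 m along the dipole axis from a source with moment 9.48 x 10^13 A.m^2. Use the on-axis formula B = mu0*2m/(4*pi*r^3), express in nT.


m = 9.48 x 10^13 = 94800000000000 A.m^2
2m = 189600000000000 A.m^2
r^3 = 1792^3 = 5754585088
B = (4pi*10^-7) * 189600000000000 / (4*pi * 5754585088) * 1e9
= 238258386.84825 / 72314248947.67 * 1e9
= 3294764.0377 nT

3294764.0377


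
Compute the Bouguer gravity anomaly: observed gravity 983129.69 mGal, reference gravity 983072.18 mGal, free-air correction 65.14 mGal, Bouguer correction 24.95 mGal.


BA = g_obs - g_ref + FAC - BC
= 983129.69 - 983072.18 + 65.14 - 24.95
= 97.7 mGal

97.7
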